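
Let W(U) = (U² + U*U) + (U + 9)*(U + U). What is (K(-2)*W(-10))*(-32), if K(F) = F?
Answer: 14080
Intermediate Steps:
W(U) = 2*U² + 2*U*(9 + U) (W(U) = (U² + U²) + (9 + U)*(2*U) = 2*U² + 2*U*(9 + U))
(K(-2)*W(-10))*(-32) = -4*(-10)*(9 + 2*(-10))*(-32) = -4*(-10)*(9 - 20)*(-32) = -4*(-10)*(-11)*(-32) = -2*220*(-32) = -440*(-32) = 14080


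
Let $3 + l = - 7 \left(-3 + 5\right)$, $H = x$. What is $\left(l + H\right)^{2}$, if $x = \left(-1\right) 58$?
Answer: $5625$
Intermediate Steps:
$x = -58$
$H = -58$
$l = -17$ ($l = -3 - 7 \left(-3 + 5\right) = -3 - 14 = -17$)
$\left(l + H\right)^{2} = \left(-17 - 58\right)^{2} = \left(-75\right)^{2} = 5625$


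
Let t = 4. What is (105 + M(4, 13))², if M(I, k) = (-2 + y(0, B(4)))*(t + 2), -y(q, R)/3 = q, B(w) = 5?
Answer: 8649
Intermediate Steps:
y(q, R) = -3*q
M(I, k) = -12 (M(I, k) = (-2 - 3*0)*(4 + 2) = (-2 + 0)*6 = -2*6 = -12)
(105 + M(4, 13))² = (105 - 12)² = 93² = 8649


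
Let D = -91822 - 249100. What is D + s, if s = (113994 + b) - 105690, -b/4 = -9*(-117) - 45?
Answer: -336650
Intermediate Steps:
D = -340922
b = -4032 (b = -4*(-9*(-117) - 45) = -4*(1053 - 45) = -4*1008 = -4032)
s = 4272 (s = (113994 - 4032) - 105690 = 109962 - 105690 = 4272)
D + s = -340922 + 4272 = -336650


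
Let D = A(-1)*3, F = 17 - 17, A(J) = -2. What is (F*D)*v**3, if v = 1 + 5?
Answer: 0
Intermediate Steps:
v = 6
F = 0
D = -6 (D = -2*3 = -6)
(F*D)*v**3 = (0*(-6))*6**3 = 0*216 = 0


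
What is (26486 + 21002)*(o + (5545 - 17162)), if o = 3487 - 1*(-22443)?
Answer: 679695744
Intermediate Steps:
o = 25930 (o = 3487 + 22443 = 25930)
(26486 + 21002)*(o + (5545 - 17162)) = (26486 + 21002)*(25930 + (5545 - 17162)) = 47488*(25930 - 11617) = 47488*14313 = 679695744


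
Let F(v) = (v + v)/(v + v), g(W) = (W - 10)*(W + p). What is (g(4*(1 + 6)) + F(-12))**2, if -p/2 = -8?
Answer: 628849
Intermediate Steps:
p = 16 (p = -2*(-8) = 16)
g(W) = (-10 + W)*(16 + W) (g(W) = (W - 10)*(W + 16) = (-10 + W)*(16 + W))
F(v) = 1 (F(v) = (2*v)/((2*v)) = (2*v)*(1/(2*v)) = 1)
(g(4*(1 + 6)) + F(-12))**2 = ((-160 + (4*(1 + 6))**2 + 6*(4*(1 + 6))) + 1)**2 = ((-160 + (4*7)**2 + 6*(4*7)) + 1)**2 = ((-160 + 28**2 + 6*28) + 1)**2 = ((-160 + 784 + 168) + 1)**2 = (792 + 1)**2 = 793**2 = 628849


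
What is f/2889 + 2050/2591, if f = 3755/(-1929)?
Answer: 11414676845/14439334671 ≈ 0.79053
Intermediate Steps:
f = -3755/1929 (f = 3755*(-1/1929) = -3755/1929 ≈ -1.9466)
f/2889 + 2050/2591 = -3755/1929/2889 + 2050/2591 = -3755/1929*1/2889 + 2050*(1/2591) = -3755/5572881 + 2050/2591 = 11414676845/14439334671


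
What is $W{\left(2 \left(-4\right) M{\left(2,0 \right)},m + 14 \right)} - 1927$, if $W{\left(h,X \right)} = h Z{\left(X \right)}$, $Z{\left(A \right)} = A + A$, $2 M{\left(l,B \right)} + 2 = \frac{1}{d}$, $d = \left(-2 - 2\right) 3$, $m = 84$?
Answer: $- \frac{881}{3} \approx -293.67$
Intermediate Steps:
$d = -12$ ($d = \left(-4\right) 3 = -12$)
$M{\left(l,B \right)} = - \frac{25}{24}$ ($M{\left(l,B \right)} = -1 + \frac{1}{2 \left(-12\right)} = -1 + \frac{1}{2} \left(- \frac{1}{12}\right) = -1 - \frac{1}{24} = - \frac{25}{24}$)
$Z{\left(A \right)} = 2 A$
$W{\left(h,X \right)} = 2 X h$ ($W{\left(h,X \right)} = h 2 X = 2 X h$)
$W{\left(2 \left(-4\right) M{\left(2,0 \right)},m + 14 \right)} - 1927 = 2 \left(84 + 14\right) 2 \left(-4\right) \left(- \frac{25}{24}\right) - 1927 = 2 \cdot 98 \left(\left(-8\right) \left(- \frac{25}{24}\right)\right) - 1927 = 2 \cdot 98 \cdot \frac{25}{3} - 1927 = \frac{4900}{3} - 1927 = - \frac{881}{3}$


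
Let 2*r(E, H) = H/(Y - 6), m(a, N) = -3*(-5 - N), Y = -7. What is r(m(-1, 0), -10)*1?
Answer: 5/13 ≈ 0.38462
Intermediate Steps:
m(a, N) = 15 + 3*N
r(E, H) = -H/26 (r(E, H) = (H/(-7 - 6))/2 = (H/(-13))/2 = (-H/13)/2 = -H/26)
r(m(-1, 0), -10)*1 = -1/26*(-10)*1 = (5/13)*1 = 5/13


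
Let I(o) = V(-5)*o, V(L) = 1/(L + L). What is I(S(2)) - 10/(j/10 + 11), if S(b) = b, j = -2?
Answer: -152/135 ≈ -1.1259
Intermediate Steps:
V(L) = 1/(2*L)
I(o) = -o/10 (I(o) = ((1/2)/(-5))*o = ((1/2)*(-1/5))*o = -o/10)
I(S(2)) - 10/(j/10 + 11) = -1/10*2 - 10/(-2/10 + 11) = -1/5 - 10/(-2*1/10 + 11) = -1/5 - 10/(-1/5 + 11) = -1/5 - 10/54/5 = -1/5 - 10*5/54 = -1/5 - 25/27 = -152/135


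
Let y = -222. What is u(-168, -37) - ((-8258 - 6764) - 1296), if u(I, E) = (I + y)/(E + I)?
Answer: 669116/41 ≈ 16320.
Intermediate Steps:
u(I, E) = (-222 + I)/(E + I) (u(I, E) = (I - 222)/(E + I) = (-222 + I)/(E + I))
u(-168, -37) - ((-8258 - 6764) - 1296) = (-222 - 168)/(-37 - 168) - ((-8258 - 6764) - 1296) = -390/(-205) - (-15022 - 1296) = -1/205*(-390) - 1*(-16318) = 78/41 + 16318 = 669116/41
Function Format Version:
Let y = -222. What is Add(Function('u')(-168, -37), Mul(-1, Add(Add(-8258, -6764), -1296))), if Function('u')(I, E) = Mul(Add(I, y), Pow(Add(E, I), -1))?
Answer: Rational(669116, 41) ≈ 16320.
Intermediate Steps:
Function('u')(I, E) = Mul(Pow(Add(E, I), -1), Add(-222, I)) (Function('u')(I, E) = Mul(Add(I, -222), Pow(Add(E, I), -1)) = Mul(Add(-222, I), Pow(Add(E, I), -1)) = Mul(Pow(Add(E, I), -1), Add(-222, I)))
Add(Function('u')(-168, -37), Mul(-1, Add(Add(-8258, -6764), -1296))) = Add(Mul(Pow(Add(-37, -168), -1), Add(-222, -168)), Mul(-1, Add(Add(-8258, -6764), -1296))) = Add(Mul(Pow(-205, -1), -390), Mul(-1, Add(-15022, -1296))) = Add(Mul(Rational(-1, 205), -390), Mul(-1, -16318)) = Add(Rational(78, 41), 16318) = Rational(669116, 41)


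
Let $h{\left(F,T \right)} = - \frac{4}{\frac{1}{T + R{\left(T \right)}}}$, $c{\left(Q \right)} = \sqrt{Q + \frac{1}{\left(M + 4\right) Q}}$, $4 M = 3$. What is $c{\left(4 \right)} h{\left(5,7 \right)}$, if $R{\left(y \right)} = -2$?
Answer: $- \frac{20 \sqrt{1463}}{19} \approx -40.262$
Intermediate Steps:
$M = \frac{3}{4}$ ($M = \frac{1}{4} \cdot 3 = \frac{3}{4} \approx 0.75$)
$c{\left(Q \right)} = \sqrt{Q + \frac{4}{19 Q}}$ ($c{\left(Q \right)} = \sqrt{Q + \frac{1}{\left(\frac{3}{4} + 4\right) Q}} = \sqrt{Q + \frac{1}{\frac{19}{4} Q}} = \sqrt{Q + \frac{4}{19 Q}}$)
$h{\left(F,T \right)} = 8 - 4 T$ ($h{\left(F,T \right)} = - \frac{4}{\frac{1}{T - 2}} = - \frac{4}{\frac{1}{-2 + T}} = - 4 \left(-2 + T\right) = 8 - 4 T$)
$c{\left(4 \right)} h{\left(5,7 \right)} = \frac{\sqrt{\frac{76}{4} + 361 \cdot 4}}{19} \left(8 - 28\right) = \frac{\sqrt{76 \cdot \frac{1}{4} + 1444}}{19} \left(8 - 28\right) = \frac{\sqrt{19 + 1444}}{19} \left(-20\right) = \frac{\sqrt{1463}}{19} \left(-20\right) = - \frac{20 \sqrt{1463}}{19}$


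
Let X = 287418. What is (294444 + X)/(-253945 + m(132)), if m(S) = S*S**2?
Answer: 581862/2046023 ≈ 0.28439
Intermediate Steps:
m(S) = S**3
(294444 + X)/(-253945 + m(132)) = (294444 + 287418)/(-253945 + 132**3) = 581862/(-253945 + 2299968) = 581862/2046023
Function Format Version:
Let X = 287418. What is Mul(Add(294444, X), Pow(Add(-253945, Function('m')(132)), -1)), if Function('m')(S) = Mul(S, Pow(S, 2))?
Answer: Rational(581862, 2046023) ≈ 0.28439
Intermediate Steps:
Function('m')(S) = Pow(S, 3)
Mul(Add(294444, X), Pow(Add(-253945, Function('m')(132)), -1)) = Mul(Add(294444, 287418), Pow(Add(-253945, Pow(132, 3)), -1)) = Mul(581862, Pow(Add(-253945, 2299968), -1)) = Mul(581862, Pow(2046023, -1)) = Mul(581862, Rational(1, 2046023)) = Rational(581862, 2046023)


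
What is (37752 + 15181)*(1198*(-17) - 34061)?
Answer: -2880984391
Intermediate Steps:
(37752 + 15181)*(1198*(-17) - 34061) = 52933*(-20366 - 34061) = 52933*(-54427) = -2880984391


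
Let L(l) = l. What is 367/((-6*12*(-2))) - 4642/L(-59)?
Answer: 690101/8496 ≈ 81.227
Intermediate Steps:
367/((-6*12*(-2))) - 4642/L(-59) = 367/((-6*12*(-2))) - 4642/(-59) = 367/((-72*(-2))) - 4642*(-1/59) = 367/144 + 4642/59 = 690101/8496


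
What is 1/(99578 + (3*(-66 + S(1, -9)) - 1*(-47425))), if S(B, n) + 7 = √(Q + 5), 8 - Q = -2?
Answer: 48928/7181847507 - √15/7181847507 ≈ 6.8122e-6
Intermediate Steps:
Q = 10 (Q = 8 - 1*(-2) = 8 + 2 = 10)
S(B, n) = -7 + √15 (S(B, n) = -7 + √(10 + 5) = -7 + √15)
1/(99578 + (3*(-66 + S(1, -9)) - 1*(-47425))) = 1/(99578 + (3*(-66 + (-7 + √15)) - 1*(-47425))) = 1/(99578 + (3*(-73 + √15) + 47425)) = 1/(99578 + ((-219 + 3*√15) + 47425)) = 1/(99578 + (47206 + 3*√15)) = 1/(146784 + 3*√15)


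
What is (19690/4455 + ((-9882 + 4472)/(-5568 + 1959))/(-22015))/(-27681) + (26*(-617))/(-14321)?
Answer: 63497475226883830/56693490579536643 ≈ 1.1200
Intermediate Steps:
(19690/4455 + ((-9882 + 4472)/(-5568 + 1959))/(-22015))/(-27681) + (26*(-617))/(-14321) = (19690*(1/4455) - 5410/(-3609)*(-1/22015))*(-1/27681) - 16042*(-1/14321) = (358/81 - 5410*(-1/3609)*(-1/22015))*(-1/27681) + 16042/14321 = (358/81 + (5410/3609)*(-1/22015))*(-1/27681) + 16042/14321 = (358/81 - 1082/15890427)*(-1/27681) + 16042/14321 = (632076136/143013843)*(-1/27681) + 16042/14321 = -632076136/3958766188083 + 16042/14321 = 63497475226883830/56693490579536643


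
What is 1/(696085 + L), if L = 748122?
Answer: 1/1444207 ≈ 6.9242e-7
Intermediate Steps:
1/(696085 + L) = 1/(696085 + 748122) = 1/1444207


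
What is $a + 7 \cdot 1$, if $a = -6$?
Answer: $1$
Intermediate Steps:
$a + 7 \cdot 1 = -6 + 7 \cdot 1 = -6 + 7 = 1$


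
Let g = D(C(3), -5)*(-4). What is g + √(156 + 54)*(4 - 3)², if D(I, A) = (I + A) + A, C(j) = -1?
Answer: 44 + √210 ≈ 58.491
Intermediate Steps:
D(I, A) = I + 2*A (D(I, A) = (A + I) + A = I + 2*A)
g = 44 (g = (-1 + 2*(-5))*(-4) = (-1 - 10)*(-4) = -11*(-4) = 44)
g + √(156 + 54)*(4 - 3)² = 44 + √(156 + 54)*(4 - 3)² = 44 + √210*1² = 44 + √210*1 = 44 + √210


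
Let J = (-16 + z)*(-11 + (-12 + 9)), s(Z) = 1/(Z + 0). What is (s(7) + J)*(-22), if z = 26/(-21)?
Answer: -111562/21 ≈ -5312.5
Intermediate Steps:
z = -26/21 (z = 26*(-1/21) = -26/21 ≈ -1.2381)
s(Z) = 1/Z
J = 724/3 (J = (-16 - 26/21)*(-11 + (-12 + 9)) = -362*(-11 - 3)/21 = -362/21*(-14) = 724/3 ≈ 241.33)
(s(7) + J)*(-22) = (1/7 + 724/3)*(-22) = (⅐ + 724/3)*(-22) = (5071/21)*(-22) = -111562/21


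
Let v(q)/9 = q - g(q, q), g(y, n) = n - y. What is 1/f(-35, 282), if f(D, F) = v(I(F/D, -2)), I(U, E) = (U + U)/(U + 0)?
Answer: 1/18 ≈ 0.055556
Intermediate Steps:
I(U, E) = 2 (I(U, E) = (2*U)/U = 2)
v(q) = 9*q (v(q) = 9*(q - (q - q)) = 9*(q - 1*0) = 9*(q + 0) = 9*q)
f(D, F) = 18 (f(D, F) = 9*2 = 18)
1/f(-35, 282) = 1/18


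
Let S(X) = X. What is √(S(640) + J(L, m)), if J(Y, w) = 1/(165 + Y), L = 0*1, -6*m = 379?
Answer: √17424165/165 ≈ 25.298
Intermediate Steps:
m = -379/6 (m = -⅙*379 = -379/6 ≈ -63.167)
L = 0
√(S(640) + J(L, m)) = √(640 + 1/(165 + 0)) = √(640 + 1/165) = √(105601/165) = √17424165/165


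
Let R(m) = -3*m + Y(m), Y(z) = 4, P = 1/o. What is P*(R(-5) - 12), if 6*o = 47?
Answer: 42/47 ≈ 0.89362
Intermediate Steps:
o = 47/6 (o = (⅙)*47 = 47/6 ≈ 7.8333)
P = 6/47 (P = 1/(47/6) = 6/47 ≈ 0.12766)
R(m) = 4 - 3*m (R(m) = -3*m + 4 = 4 - 3*m)
P*(R(-5) - 12) = 6*((4 - 3*(-5)) - 12)/47 = 6*((4 + 15) - 12)/47 = 6*(19 - 12)/47 = (6/47)*7 = 42/47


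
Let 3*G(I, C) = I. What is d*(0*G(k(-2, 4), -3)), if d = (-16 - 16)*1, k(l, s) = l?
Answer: 0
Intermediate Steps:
G(I, C) = I/3
d = -32 (d = -32*1 = -32)
d*(0*G(k(-2, 4), -3)) = -0*(⅓)*(-2) = -0*(-2)/3 = -32*0 = 0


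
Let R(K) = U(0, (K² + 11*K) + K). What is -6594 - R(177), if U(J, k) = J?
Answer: -6594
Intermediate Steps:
R(K) = 0
-6594 - R(177) = -6594 - 1*0 = -6594 + 0 = -6594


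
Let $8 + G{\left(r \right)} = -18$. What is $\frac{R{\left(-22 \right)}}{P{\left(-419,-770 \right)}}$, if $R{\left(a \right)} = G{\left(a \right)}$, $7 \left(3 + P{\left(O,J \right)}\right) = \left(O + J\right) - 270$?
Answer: $\frac{91}{740} \approx 0.12297$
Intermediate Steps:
$P{\left(O,J \right)} = - \frac{291}{7} + \frac{J}{7} + \frac{O}{7}$ ($P{\left(O,J \right)} = -3 + \frac{\left(O + J\right) - 270}{7} = -3 + \frac{\left(J + O\right) - 270}{7} = -3 + \frac{-270 + J + O}{7} = -3 + \left(- \frac{270}{7} + \frac{J}{7} + \frac{O}{7}\right) = - \frac{291}{7} + \frac{J}{7} + \frac{O}{7}$)
$G{\left(r \right)} = -26$ ($G{\left(r \right)} = -8 - 18 = -26$)
$R{\left(a \right)} = -26$
$\frac{R{\left(-22 \right)}}{P{\left(-419,-770 \right)}} = - \frac{26}{- \frac{291}{7} + \frac{1}{7} \left(-770\right) + \frac{1}{7} \left(-419\right)} = - \frac{26}{- \frac{291}{7} - 110 - \frac{419}{7}} = - \frac{26}{- \frac{1480}{7}} = \left(-26\right) \left(- \frac{7}{1480}\right) = \frac{91}{740}$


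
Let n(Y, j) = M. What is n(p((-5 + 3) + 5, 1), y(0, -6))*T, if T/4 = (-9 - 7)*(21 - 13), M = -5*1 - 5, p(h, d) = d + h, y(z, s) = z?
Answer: 5120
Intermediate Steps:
M = -10 (M = -5 - 5 = -10)
n(Y, j) = -10
T = -512 (T = 4*((-9 - 7)*(21 - 13)) = 4*(-16*8) = 4*(-128) = -512)
n(p((-5 + 3) + 5, 1), y(0, -6))*T = -10*(-512) = 5120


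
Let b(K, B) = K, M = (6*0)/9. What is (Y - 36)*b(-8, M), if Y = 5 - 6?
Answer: 296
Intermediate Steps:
M = 0 (M = 0*(⅑) = 0)
Y = -1
(Y - 36)*b(-8, M) = (-1 - 36)*(-8) = -37*(-8) = 296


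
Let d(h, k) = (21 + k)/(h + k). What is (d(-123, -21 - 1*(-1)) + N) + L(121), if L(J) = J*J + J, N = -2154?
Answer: 1802943/143 ≈ 12608.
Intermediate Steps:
d(h, k) = (21 + k)/(h + k)
L(J) = J + J**2 (L(J) = J**2 + J = J + J**2)
(d(-123, -21 - 1*(-1)) + N) + L(121) = ((21 + (-21 - 1*(-1)))/(-123 + (-21 - 1*(-1))) - 2154) + 121*(1 + 121) = ((21 + (-21 + 1))/(-123 + (-21 + 1)) - 2154) + 121*122 = ((21 - 20)/(-123 - 20) - 2154) + 14762 = (1/(-143) - 2154) + 14762 = (-1/143*1 - 2154) + 14762 = (-1/143 - 2154) + 14762 = -308023/143 + 14762 = 1802943/143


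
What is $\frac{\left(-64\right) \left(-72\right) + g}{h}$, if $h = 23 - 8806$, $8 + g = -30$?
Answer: $- \frac{4570}{8783} \approx -0.52032$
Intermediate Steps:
$g = -38$ ($g = -8 - 30 = -38$)
$h = -8783$ ($h = 23 - 8806 = -8783$)
$\frac{\left(-64\right) \left(-72\right) + g}{h} = \frac{\left(-64\right) \left(-72\right) - 38}{-8783} = \left(4608 - 38\right) \left(- \frac{1}{8783}\right) = 4570 \left(- \frac{1}{8783}\right) = - \frac{4570}{8783}$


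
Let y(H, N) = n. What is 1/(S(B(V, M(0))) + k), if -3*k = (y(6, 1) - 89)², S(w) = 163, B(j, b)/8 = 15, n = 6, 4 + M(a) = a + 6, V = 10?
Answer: -3/6400 ≈ -0.00046875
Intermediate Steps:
M(a) = 2 + a (M(a) = -4 + (a + 6) = -4 + (6 + a) = 2 + a)
B(j, b) = 120 (B(j, b) = 8*15 = 120)
y(H, N) = 6
k = -6889/3 (k = -(6 - 89)²/3 = -⅓*(-83)² = -⅓*6889 = -6889/3 ≈ -2296.3)
1/(S(B(V, M(0))) + k) = 1/(163 - 6889/3) = 1/(-6400/3) = -3/6400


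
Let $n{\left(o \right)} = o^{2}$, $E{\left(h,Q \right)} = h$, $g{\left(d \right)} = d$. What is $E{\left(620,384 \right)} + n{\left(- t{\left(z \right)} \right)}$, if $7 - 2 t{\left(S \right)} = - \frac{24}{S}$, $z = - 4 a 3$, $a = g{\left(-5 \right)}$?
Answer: $\frac{63369}{100} \approx 633.69$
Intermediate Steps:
$a = -5$
$z = 60$ ($z = \left(-4\right) \left(-5\right) 3 = 20 \cdot 3 = 60$)
$t{\left(S \right)} = \frac{7}{2} + \frac{12}{S}$ ($t{\left(S \right)} = \frac{7}{2} - \frac{\left(-24\right) \frac{1}{S}}{2} = \frac{7}{2} + \frac{12}{S}$)
$E{\left(620,384 \right)} + n{\left(- t{\left(z \right)} \right)} = 620 + \left(- (\frac{7}{2} + \frac{12}{60})\right)^{2} = 620 + \left(- (\frac{7}{2} + 12 \cdot \frac{1}{60})\right)^{2} = 620 + \left(- (\frac{7}{2} + \frac{1}{5})\right)^{2} = 620 + \left(\left(-1\right) \frac{37}{10}\right)^{2} = 620 + \left(- \frac{37}{10}\right)^{2} = 620 + \frac{1369}{100} = \frac{63369}{100}$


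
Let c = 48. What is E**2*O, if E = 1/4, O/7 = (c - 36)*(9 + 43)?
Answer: 273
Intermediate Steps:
O = 4368 (O = 7*((48 - 36)*(9 + 43)) = 7*(12*52) = 7*624 = 4368)
E = 1/4 ≈ 0.25000
E**2*O = (1/4)**2*4368 = (1/16)*4368 = 273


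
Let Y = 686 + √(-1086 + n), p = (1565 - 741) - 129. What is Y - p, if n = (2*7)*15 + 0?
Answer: -9 + 2*I*√219 ≈ -9.0 + 29.597*I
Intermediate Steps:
n = 210 (n = 14*15 + 0 = 210 + 0 = 210)
p = 695 (p = 824 - 129 = 695)
Y = 686 + 2*I*√219 (Y = 686 + √(-1086 + 210) = 686 + √(-876) = 686 + 2*I*√219 ≈ 686.0 + 29.597*I)
Y - p = (686 + 2*I*√219) - 1*695 = (686 + 2*I*√219) - 695 = -9 + 2*I*√219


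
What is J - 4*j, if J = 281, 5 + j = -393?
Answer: 1873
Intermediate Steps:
j = -398 (j = -5 - 393 = -398)
J - 4*j = 281 - 4*(-398) = 281 + 1592 = 1873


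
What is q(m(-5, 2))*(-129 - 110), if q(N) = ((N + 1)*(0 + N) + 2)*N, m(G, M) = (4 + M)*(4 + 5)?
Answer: -38356632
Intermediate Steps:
m(G, M) = 36 + 9*M (m(G, M) = (4 + M)*9 = 36 + 9*M)
q(N) = N*(2 + N*(1 + N)) (q(N) = ((1 + N)*N + 2)*N = (N*(1 + N) + 2)*N = (2 + N*(1 + N))*N = N*(2 + N*(1 + N)))
q(m(-5, 2))*(-129 - 110) = ((36 + 9*2)*(2 + (36 + 9*2) + (36 + 9*2)**2))*(-129 - 110) = ((36 + 18)*(2 + (36 + 18) + (36 + 18)**2))*(-239) = (54*(2 + 54 + 54**2))*(-239) = (54*(2 + 54 + 2916))*(-239) = (54*2972)*(-239) = 160488*(-239) = -38356632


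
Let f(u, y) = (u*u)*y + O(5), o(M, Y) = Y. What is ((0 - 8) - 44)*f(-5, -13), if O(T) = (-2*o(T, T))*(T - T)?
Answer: 16900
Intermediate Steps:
O(T) = 0 (O(T) = (-2*T)*(T - T) = -2*T*0 = 0)
f(u, y) = y*u**2 (f(u, y) = (u*u)*y + 0 = u**2*y + 0 = y*u**2 + 0 = y*u**2)
((0 - 8) - 44)*f(-5, -13) = ((0 - 8) - 44)*(-13*(-5)**2) = (-8 - 44)*(-13*25) = -52*(-325) = 16900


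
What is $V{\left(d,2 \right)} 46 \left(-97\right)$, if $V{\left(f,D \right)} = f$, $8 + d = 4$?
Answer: $17848$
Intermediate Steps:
$d = -4$ ($d = -8 + 4 = -4$)
$V{\left(d,2 \right)} 46 \left(-97\right) = \left(-4\right) 46 \left(-97\right) = \left(-184\right) \left(-97\right) = 17848$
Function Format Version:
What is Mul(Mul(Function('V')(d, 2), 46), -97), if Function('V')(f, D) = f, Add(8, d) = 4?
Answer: 17848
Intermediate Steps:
d = -4 (d = Add(-8, 4) = -4)
Mul(Mul(Function('V')(d, 2), 46), -97) = Mul(Mul(-4, 46), -97) = Mul(-184, -97) = 17848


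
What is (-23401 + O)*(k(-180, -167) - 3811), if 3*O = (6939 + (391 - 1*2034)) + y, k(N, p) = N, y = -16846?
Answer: 108758741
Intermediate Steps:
O = -3850 (O = ((6939 + (391 - 1*2034)) - 16846)/3 = ((6939 + (391 - 2034)) - 16846)/3 = ((6939 - 1643) - 16846)/3 = (5296 - 16846)/3 = (⅓)*(-11550) = -3850)
(-23401 + O)*(k(-180, -167) - 3811) = (-23401 - 3850)*(-180 - 3811) = -27251*(-3991) = 108758741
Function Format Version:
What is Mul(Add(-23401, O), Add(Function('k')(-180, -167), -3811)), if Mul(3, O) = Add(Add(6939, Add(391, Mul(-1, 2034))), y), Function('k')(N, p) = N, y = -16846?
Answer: 108758741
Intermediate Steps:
O = -3850 (O = Mul(Rational(1, 3), Add(Add(6939, Add(391, Mul(-1, 2034))), -16846)) = Mul(Rational(1, 3), Add(Add(6939, Add(391, -2034)), -16846)) = Mul(Rational(1, 3), Add(Add(6939, -1643), -16846)) = Mul(Rational(1, 3), Add(5296, -16846)) = Mul(Rational(1, 3), -11550) = -3850)
Mul(Add(-23401, O), Add(Function('k')(-180, -167), -3811)) = Mul(Add(-23401, -3850), Add(-180, -3811)) = Mul(-27251, -3991) = 108758741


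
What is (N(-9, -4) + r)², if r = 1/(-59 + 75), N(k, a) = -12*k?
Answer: 2989441/256 ≈ 11678.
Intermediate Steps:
r = 1/16 ≈ 0.062500
(N(-9, -4) + r)² = (-12*(-9) + 1/16)² = (108 + 1/16)² = (1729/16)² = 2989441/256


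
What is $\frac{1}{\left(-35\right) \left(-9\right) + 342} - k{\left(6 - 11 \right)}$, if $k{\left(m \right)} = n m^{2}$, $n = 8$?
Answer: $- \frac{131399}{657} \approx -200.0$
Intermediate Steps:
$k{\left(m \right)} = 8 m^{2}$
$\frac{1}{\left(-35\right) \left(-9\right) + 342} - k{\left(6 - 11 \right)} = \frac{1}{\left(-35\right) \left(-9\right) + 342} - 8 \left(6 - 11\right)^{2} = \frac{1}{315 + 342} - 8 \left(6 - 11\right)^{2} = \frac{1}{657} - 8 \left(-5\right)^{2} = \frac{1}{657} - 8 \cdot 25 = \frac{1}{657} - 200 = - \frac{131399}{657}$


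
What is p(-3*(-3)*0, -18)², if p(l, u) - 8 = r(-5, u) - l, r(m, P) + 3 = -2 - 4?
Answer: 1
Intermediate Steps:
r(m, P) = -9 (r(m, P) = -3 + (-2 - 4) = -3 - 6 = -9)
p(l, u) = -1 - l (p(l, u) = 8 + (-9 - l) = -1 - l)
p(-3*(-3)*0, -18)² = (-1 - (-3*(-3))*0)² = (-1 - 9*0)² = (-1 - 1*0)² = (-1 + 0)² = (-1)² = 1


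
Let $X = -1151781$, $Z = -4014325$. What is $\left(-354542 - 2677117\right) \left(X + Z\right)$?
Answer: $15661871749854$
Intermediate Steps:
$\left(-354542 - 2677117\right) \left(X + Z\right) = \left(-354542 - 2677117\right) \left(-1151781 - 4014325\right) = \left(-3031659\right) \left(-5166106\right) = 15661871749854$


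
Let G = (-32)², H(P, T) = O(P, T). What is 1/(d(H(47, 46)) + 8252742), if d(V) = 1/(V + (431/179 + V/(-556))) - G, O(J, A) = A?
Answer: 2404753/19843343665416 ≈ 1.2119e-7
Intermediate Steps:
H(P, T) = T
G = 1024
d(V) = -1024 + 1/(431/179 + 555*V/556) (d(V) = 1/(V + (431/179 + V/(-556))) - 1*1024 = 1/(V + (431*(1/179) + V*(-1/556))) - 1024 = 1/(V + (431/179 - V/556)) - 1024 = 1/(431/179 + 555*V/556) - 1024 = -1024 + 1/(431/179 + 555*V/556))
1/(d(H(47, 46)) + 8252742) = 1/(60*(-4088129 - 1695488*46)/(239636 + 99345*46) + 8252742) = 1/(60*(-4088129 - 77992448)/(239636 + 4569870) + 8252742) = 1/(60*(-82080577)/4809506 + 8252742) = 1/(60*(1/4809506)*(-82080577) + 8252742) = 1/(-2462417310/2404753 + 8252742) = 1/(19843343665416/2404753) = 2404753/19843343665416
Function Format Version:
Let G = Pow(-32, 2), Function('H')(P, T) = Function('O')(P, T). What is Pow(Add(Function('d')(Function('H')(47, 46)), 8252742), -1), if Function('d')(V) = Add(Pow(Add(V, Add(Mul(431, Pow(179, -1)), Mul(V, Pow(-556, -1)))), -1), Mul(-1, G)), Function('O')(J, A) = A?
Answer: Rational(2404753, 19843343665416) ≈ 1.2119e-7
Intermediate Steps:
Function('H')(P, T) = T
G = 1024
Function('d')(V) = Add(-1024, Pow(Add(Rational(431, 179), Mul(Rational(555, 556), V)), -1)) (Function('d')(V) = Add(Pow(Add(V, Add(Mul(431, Pow(179, -1)), Mul(V, Pow(-556, -1)))), -1), Mul(-1, 1024)) = Add(Pow(Add(V, Add(Mul(431, Rational(1, 179)), Mul(V, Rational(-1, 556)))), -1), -1024) = Add(Pow(Add(V, Add(Rational(431, 179), Mul(Rational(-1, 556), V))), -1), -1024) = Add(Pow(Add(Rational(431, 179), Mul(Rational(555, 556), V)), -1), -1024) = Add(-1024, Pow(Add(Rational(431, 179), Mul(Rational(555, 556), V)), -1)))
Pow(Add(Function('d')(Function('H')(47, 46)), 8252742), -1) = Pow(Add(Mul(60, Pow(Add(239636, Mul(99345, 46)), -1), Add(-4088129, Mul(-1695488, 46))), 8252742), -1) = Pow(Add(Mul(60, Pow(Add(239636, 4569870), -1), Add(-4088129, -77992448)), 8252742), -1) = Pow(Add(Mul(60, Pow(4809506, -1), -82080577), 8252742), -1) = Pow(Add(Mul(60, Rational(1, 4809506), -82080577), 8252742), -1) = Pow(Add(Rational(-2462417310, 2404753), 8252742), -1) = Pow(Rational(19843343665416, 2404753), -1) = Rational(2404753, 19843343665416)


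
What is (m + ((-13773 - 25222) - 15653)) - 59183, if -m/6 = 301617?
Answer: -1923533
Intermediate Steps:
m = -1809702 (m = -6*301617 = -1809702)
(m + ((-13773 - 25222) - 15653)) - 59183 = (-1809702 + ((-13773 - 25222) - 15653)) - 59183 = (-1809702 + (-38995 - 15653)) - 59183 = (-1809702 - 54648) - 59183 = -1864350 - 59183 = -1923533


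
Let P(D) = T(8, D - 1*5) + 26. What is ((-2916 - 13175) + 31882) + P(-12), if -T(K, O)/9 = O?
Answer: 15970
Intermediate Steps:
T(K, O) = -9*O
P(D) = 71 - 9*D (P(D) = -9*(D - 1*5) + 26 = -9*(D - 5) + 26 = -9*(-5 + D) + 26 = (45 - 9*D) + 26 = 71 - 9*D)
((-2916 - 13175) + 31882) + P(-12) = ((-2916 - 13175) + 31882) + (71 - 9*(-12)) = (-16091 + 31882) + (71 + 108) = 15791 + 179 = 15970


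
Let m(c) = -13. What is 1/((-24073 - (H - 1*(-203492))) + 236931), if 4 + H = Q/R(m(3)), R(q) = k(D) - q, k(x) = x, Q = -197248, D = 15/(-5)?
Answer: 5/145474 ≈ 3.4370e-5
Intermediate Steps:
D = -3 (D = 15*(-⅕) = -3)
R(q) = -3 - q
H = -98644/5 (H = -4 - 197248/(-3 - 1*(-13)) = -4 - 197248/(-3 + 13) = -4 - 197248/10 = -4 - 197248*⅒ = -4 - 98624/5 = -98644/5 ≈ -19729.)
1/((-24073 - (H - 1*(-203492))) + 236931) = 1/((-24073 - (-98644/5 - 1*(-203492))) + 236931) = 1/((-24073 - (-98644/5 + 203492)) + 236931) = 1/((-24073 - 1*918816/5) + 236931) = 1/((-24073 - 918816/5) + 236931) = 1/(-1039181/5 + 236931) = 1/(145474/5) = 5/145474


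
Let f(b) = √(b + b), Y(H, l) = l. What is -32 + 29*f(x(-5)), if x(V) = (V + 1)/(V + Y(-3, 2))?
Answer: -32 + 58*√6/3 ≈ 15.357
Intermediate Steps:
x(V) = (1 + V)/(2 + V) (x(V) = (V + 1)/(V + 2) = (1 + V)/(2 + V))
f(b) = √2*√b (f(b) = √(2*b) = √2*√b)
-32 + 29*f(x(-5)) = -32 + 29*(√2*√((1 - 5)/(2 - 5))) = -32 + 29*(√2*√(-4/(-3))) = -32 + 29*(√2*√(-⅓*(-4))) = -32 + 29*(√2*√(4/3)) = -32 + 29*(√2*(2*√3/3)) = -32 + 29*(2*√6/3) = -32 + 58*√6/3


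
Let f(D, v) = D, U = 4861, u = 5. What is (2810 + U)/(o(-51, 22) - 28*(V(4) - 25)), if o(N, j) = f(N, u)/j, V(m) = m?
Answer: 56254/4295 ≈ 13.098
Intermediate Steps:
o(N, j) = N/j
(2810 + U)/(o(-51, 22) - 28*(V(4) - 25)) = (2810 + 4861)/(-51/22 - 28*(4 - 25)) = 7671/(-51*1/22 - 28*(-21)) = 7671/(-51/22 + 588) = 7671/(12885/22) = 7671*(22/12885) = 56254/4295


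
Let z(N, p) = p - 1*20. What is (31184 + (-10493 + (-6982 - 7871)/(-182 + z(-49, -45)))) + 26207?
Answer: 11598659/247 ≈ 46958.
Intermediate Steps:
z(N, p) = -20 + p (z(N, p) = p - 20 = -20 + p)
(31184 + (-10493 + (-6982 - 7871)/(-182 + z(-49, -45)))) + 26207 = (31184 + (-10493 + (-6982 - 7871)/(-182 + (-20 - 45)))) + 26207 = (31184 + (-10493 - 14853/(-182 - 65))) + 26207 = (31184 + (-10493 - 14853/(-247))) + 26207 = (31184 + (-10493 - 14853*(-1/247))) + 26207 = (31184 + (-10493 + 14853/247)) + 26207 = (31184 - 2576918/247) + 26207 = 5125530/247 + 26207 = 11598659/247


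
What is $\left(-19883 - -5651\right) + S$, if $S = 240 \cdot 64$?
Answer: $1128$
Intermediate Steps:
$S = 15360$
$\left(-19883 - -5651\right) + S = \left(-19883 - -5651\right) + 15360 = \left(-19883 + \left(5704 - 53\right)\right) + 15360 = \left(-19883 + 5651\right) + 15360 = -14232 + 15360 = 1128$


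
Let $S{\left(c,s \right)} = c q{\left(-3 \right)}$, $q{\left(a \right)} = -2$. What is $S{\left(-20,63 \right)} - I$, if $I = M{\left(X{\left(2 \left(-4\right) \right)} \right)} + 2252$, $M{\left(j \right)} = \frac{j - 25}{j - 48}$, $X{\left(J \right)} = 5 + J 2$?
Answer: $- \frac{130544}{59} \approx -2212.6$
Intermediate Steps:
$X{\left(J \right)} = 5 + 2 J$
$M{\left(j \right)} = \frac{-25 + j}{-48 + j}$
$S{\left(c,s \right)} = - 2 c$ ($S{\left(c,s \right)} = c \left(-2\right) = - 2 c$)
$I = \frac{132904}{59}$ ($I = \frac{-25 + \left(5 + 2 \cdot 2 \left(-4\right)\right)}{-48 + \left(5 + 2 \cdot 2 \left(-4\right)\right)} + 2252 = \frac{-25 + \left(5 + 2 \left(-8\right)\right)}{-48 + \left(5 + 2 \left(-8\right)\right)} + 2252 = \frac{-25 + \left(5 - 16\right)}{-48 + \left(5 - 16\right)} + 2252 = \frac{-25 - 11}{-48 - 11} + 2252 = \frac{1}{-59} \left(-36\right) + 2252 = \left(- \frac{1}{59}\right) \left(-36\right) + 2252 = \frac{36}{59} + 2252 = \frac{132904}{59} \approx 2252.6$)
$S{\left(-20,63 \right)} - I = \left(-2\right) \left(-20\right) - \frac{132904}{59} = 40 - \frac{132904}{59} = - \frac{130544}{59}$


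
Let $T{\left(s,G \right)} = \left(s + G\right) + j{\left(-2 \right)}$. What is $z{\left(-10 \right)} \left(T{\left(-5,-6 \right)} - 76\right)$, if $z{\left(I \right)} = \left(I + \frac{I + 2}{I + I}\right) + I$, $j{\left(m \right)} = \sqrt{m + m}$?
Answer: $\frac{8526}{5} - \frac{196 i}{5} \approx 1705.2 - 39.2 i$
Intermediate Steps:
$j{\left(m \right)} = \sqrt{2} \sqrt{m}$ ($j{\left(m \right)} = \sqrt{2 m} = \sqrt{2} \sqrt{m}$)
$z{\left(I \right)} = 2 I + \frac{2 + I}{2 I}$ ($z{\left(I \right)} = \left(I + \frac{2 + I}{2 I}\right) + I = 2 I + \frac{2 + I}{2 I}$)
$T{\left(s,G \right)} = G + s + 2 i$ ($T{\left(s,G \right)} = \left(s + G\right) + \sqrt{2} \sqrt{-2} = \left(G + s\right) + \sqrt{2} i \sqrt{2} = \left(G + s\right) + 2 i = G + s + 2 i$)
$z{\left(-10 \right)} \left(T{\left(-5,-6 \right)} - 76\right) = \left(\frac{1}{2} + \frac{1}{-10} + 2 \left(-10\right)\right) \left(\left(-6 - 5 + 2 i\right) - 76\right) = \left(\frac{1}{2} - \frac{1}{10} - 20\right) \left(\left(-11 + 2 i\right) - 76\right) = - \frac{98 \left(-87 + 2 i\right)}{5} = \frac{8526}{5} - \frac{196 i}{5}$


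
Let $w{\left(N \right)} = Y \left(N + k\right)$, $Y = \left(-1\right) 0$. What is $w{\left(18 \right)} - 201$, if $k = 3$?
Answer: $-201$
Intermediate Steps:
$Y = 0$
$w{\left(N \right)} = 0$ ($w{\left(N \right)} = 0 \left(N + 3\right) = 0 \left(3 + N\right) = 0$)
$w{\left(18 \right)} - 201 = 0 - 201 = -201$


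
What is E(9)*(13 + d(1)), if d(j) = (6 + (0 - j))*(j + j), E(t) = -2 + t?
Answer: 161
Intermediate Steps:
d(j) = 2*j*(6 - j) (d(j) = (6 - j)*(2*j) = 2*j*(6 - j))
E(9)*(13 + d(1)) = (-2 + 9)*(13 + 2*1*(6 - 1*1)) = 7*(13 + 2*1*(6 - 1)) = 7*(13 + 2*1*5) = 7*(13 + 10) = 7*23 = 161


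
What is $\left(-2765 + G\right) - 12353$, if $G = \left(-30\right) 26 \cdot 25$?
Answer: $-34618$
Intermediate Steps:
$G = -19500$ ($G = \left(-780\right) 25 = -19500$)
$\left(-2765 + G\right) - 12353 = \left(-2765 - 19500\right) - 12353 = -22265 - 12353 = -34618$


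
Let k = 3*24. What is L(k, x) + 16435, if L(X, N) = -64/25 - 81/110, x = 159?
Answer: 9037437/550 ≈ 16432.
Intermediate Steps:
k = 72
L(X, N) = -1813/550 (L(X, N) = -64*1/25 - 81*1/110 = -64/25 - 81/110 = -1813/550)
L(k, x) + 16435 = -1813/550 + 16435 = 9037437/550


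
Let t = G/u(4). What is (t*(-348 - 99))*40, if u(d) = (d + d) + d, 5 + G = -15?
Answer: 29800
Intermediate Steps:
G = -20 (G = -5 - 15 = -20)
u(d) = 3*d (u(d) = 2*d + d = 3*d)
t = -5/3 (t = -20/(3*4) = -20/12 = -20*1/12 = -5/3 ≈ -1.6667)
(t*(-348 - 99))*40 = -5*(-348 - 99)/3*40 = -5/3*(-447)*40 = 745*40 = 29800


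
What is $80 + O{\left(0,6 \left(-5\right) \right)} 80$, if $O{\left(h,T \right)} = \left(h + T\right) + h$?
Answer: $-2320$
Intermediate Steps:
$O{\left(h,T \right)} = T + 2 h$ ($O{\left(h,T \right)} = \left(T + h\right) + h = T + 2 h$)
$80 + O{\left(0,6 \left(-5\right) \right)} 80 = 80 + \left(6 \left(-5\right) + 2 \cdot 0\right) 80 = 80 + \left(-30 + 0\right) 80 = 80 - 2400 = -2320$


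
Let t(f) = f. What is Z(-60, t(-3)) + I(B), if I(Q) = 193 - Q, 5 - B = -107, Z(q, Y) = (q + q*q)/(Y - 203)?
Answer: 6573/103 ≈ 63.816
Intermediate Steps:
Z(q, Y) = (q + q**2)/(-203 + Y)
B = 112 (B = 5 - 1*(-107) = 5 + 107 = 112)
Z(-60, t(-3)) + I(B) = -60*(1 - 60)/(-203 - 3) + (193 - 1*112) = -60*(-59)/(-206) + (193 - 112) = -60*(-1/206)*(-59) + 81 = -1770/103 + 81 = 6573/103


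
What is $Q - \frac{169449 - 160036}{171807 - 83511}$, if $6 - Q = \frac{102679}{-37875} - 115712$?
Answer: $\frac{42999346458401}{371579000} \approx 1.1572 \cdot 10^{5}$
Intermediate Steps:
$Q = \frac{4382921929}{37875}$ ($Q = 6 - \left(\frac{102679}{-37875} - 115712\right) = 6 - \left(102679 \left(- \frac{1}{37875}\right) - 115712\right) = 6 - \left(- \frac{102679}{37875} - 115712\right) = 6 - - \frac{4382694679}{37875} = 6 + \frac{4382694679}{37875} = \frac{4382921929}{37875} \approx 1.1572 \cdot 10^{5}$)
$Q - \frac{169449 - 160036}{171807 - 83511} = \frac{4382921929}{37875} - \frac{169449 - 160036}{171807 - 83511} = \frac{4382921929}{37875} - \frac{9413}{88296} = \frac{42999346458401}{371579000}$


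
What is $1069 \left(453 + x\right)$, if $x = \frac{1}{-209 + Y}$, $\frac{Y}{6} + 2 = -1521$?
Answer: $\frac{4526349110}{9347} \approx 4.8426 \cdot 10^{5}$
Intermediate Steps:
$Y = -9138$ ($Y = -12 + 6 \left(-1521\right) = -12 - 9126 = -9138$)
$x = - \frac{1}{9347}$ ($x = \frac{1}{-209 - 9138} = \frac{1}{-9347} = - \frac{1}{9347} \approx -0.00010699$)
$1069 \left(453 + x\right) = 1069 \left(453 - \frac{1}{9347}\right) = 1069 \cdot \frac{4234190}{9347} = \frac{4526349110}{9347}$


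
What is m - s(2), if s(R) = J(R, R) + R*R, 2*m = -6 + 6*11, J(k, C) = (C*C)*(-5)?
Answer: 46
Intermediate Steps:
J(k, C) = -5*C² (J(k, C) = C²*(-5) = -5*C²)
m = 30 (m = (-6 + 6*11)/2 = (-6 + 66)/2 = (½)*60 = 30)
s(R) = -4*R² (s(R) = -5*R² + R*R = -5*R² + R² = -4*R²)
m - s(2) = 30 - (-4)*2² = 30 - (-4)*4 = 30 - 1*(-16) = 30 + 16 = 46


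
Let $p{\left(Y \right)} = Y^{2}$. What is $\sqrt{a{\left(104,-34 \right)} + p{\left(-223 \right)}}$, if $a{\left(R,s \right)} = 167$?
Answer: $18 \sqrt{154} \approx 223.37$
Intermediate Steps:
$\sqrt{a{\left(104,-34 \right)} + p{\left(-223 \right)}} = \sqrt{167 + \left(-223\right)^{2}} = \sqrt{167 + 49729} = \sqrt{49896} = 18 \sqrt{154}$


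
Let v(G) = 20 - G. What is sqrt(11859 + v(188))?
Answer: 3*sqrt(1299) ≈ 108.12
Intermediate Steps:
sqrt(11859 + v(188)) = sqrt(11859 + (20 - 1*188)) = sqrt(11859 + (20 - 188)) = sqrt(11859 - 168) = sqrt(11691) = 3*sqrt(1299)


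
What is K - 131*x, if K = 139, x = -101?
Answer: 13370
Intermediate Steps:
K - 131*x = 139 - 131*(-101) = 139 + 13231 = 13370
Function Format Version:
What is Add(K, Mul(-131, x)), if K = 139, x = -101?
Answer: 13370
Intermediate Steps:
Add(K, Mul(-131, x)) = Add(139, Mul(-131, -101)) = Add(139, 13231) = 13370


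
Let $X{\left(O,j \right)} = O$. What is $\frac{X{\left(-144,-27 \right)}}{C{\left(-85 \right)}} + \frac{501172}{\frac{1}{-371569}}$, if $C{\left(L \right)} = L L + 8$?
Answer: $- \frac{448976369050796}{2411} \approx -1.8622 \cdot 10^{11}$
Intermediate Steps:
$C{\left(L \right)} = 8 + L^{2}$ ($C{\left(L \right)} = L^{2} + 8 = 8 + L^{2}$)
$\frac{X{\left(-144,-27 \right)}}{C{\left(-85 \right)}} + \frac{501172}{\frac{1}{-371569}} = - \frac{144}{8 + \left(-85\right)^{2}} + \frac{501172}{\frac{1}{-371569}} = - \frac{144}{8 + 7225} + \frac{501172}{- \frac{1}{371569}} = - \frac{144}{7233} + 501172 \left(-371569\right) = \left(-144\right) \frac{1}{7233} - 186219978868 = - \frac{48}{2411} - 186219978868 = - \frac{448976369050796}{2411}$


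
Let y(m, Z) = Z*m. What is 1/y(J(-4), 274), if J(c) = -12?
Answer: -1/3288 ≈ -0.00030414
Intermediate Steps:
1/y(J(-4), 274) = 1/(274*(-12)) = 1/(-3288) = -1/3288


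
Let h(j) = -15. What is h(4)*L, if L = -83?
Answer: 1245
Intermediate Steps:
h(4)*L = -15*(-83) = 1245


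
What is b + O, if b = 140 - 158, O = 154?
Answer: 136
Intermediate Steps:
b = -18
b + O = -18 + 154 = 136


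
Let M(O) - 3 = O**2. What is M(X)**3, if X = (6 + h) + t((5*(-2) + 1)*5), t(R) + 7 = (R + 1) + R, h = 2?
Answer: 464944021723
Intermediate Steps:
t(R) = -6 + 2*R (t(R) = -7 + ((R + 1) + R) = -7 + ((1 + R) + R) = -7 + (1 + 2*R) = -6 + 2*R)
X = -88 (X = (6 + 2) + (-6 + 2*((5*(-2) + 1)*5)) = 8 + (-6 + 2*((-10 + 1)*5)) = 8 + (-6 + 2*(-9*5)) = 8 + (-6 + 2*(-45)) = 8 + (-6 - 90) = 8 - 96 = -88)
M(O) = 3 + O**2
M(X)**3 = (3 + (-88)**2)**3 = (3 + 7744)**3 = 7747**3 = 464944021723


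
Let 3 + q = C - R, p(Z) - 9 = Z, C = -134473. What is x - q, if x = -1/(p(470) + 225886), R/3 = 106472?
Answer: 102745262579/226365 ≈ 4.5389e+5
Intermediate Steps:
R = 319416 (R = 3*106472 = 319416)
p(Z) = 9 + Z
q = -453892 (q = -3 + (-134473 - 1*319416) = -3 + (-134473 - 319416) = -3 - 453889 = -453892)
x = -1/226365 (x = -1/((9 + 470) + 225886) = -1/(479 + 225886) = -1/226365 ≈ -4.4176e-6)
x - q = -1/226365 - 1*(-453892) = -1/226365 + 453892 = 102745262579/226365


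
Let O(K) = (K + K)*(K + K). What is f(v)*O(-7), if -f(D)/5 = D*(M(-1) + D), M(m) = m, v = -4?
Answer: -19600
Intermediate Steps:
f(D) = -5*D*(-1 + D)
O(K) = 4*K**2 (O(K) = (2*K)*(2*K) = 4*K**2)
f(v)*O(-7) = (5*(-4)*(1 - 1*(-4)))*(4*(-7)**2) = (5*(-4)*(1 + 4))*(4*49) = (5*(-4)*5)*196 = -100*196 = -19600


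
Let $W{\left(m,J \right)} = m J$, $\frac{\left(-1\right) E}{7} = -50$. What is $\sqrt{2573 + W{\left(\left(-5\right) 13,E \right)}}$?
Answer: $i \sqrt{20177} \approx 142.05 i$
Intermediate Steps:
$E = 350$ ($E = \left(-7\right) \left(-50\right) = 350$)
$W{\left(m,J \right)} = J m$
$\sqrt{2573 + W{\left(\left(-5\right) 13,E \right)}} = \sqrt{2573 + 350 \left(\left(-5\right) 13\right)} = \sqrt{2573 + 350 \left(-65\right)} = \sqrt{2573 - 22750} = \sqrt{-20177} = i \sqrt{20177}$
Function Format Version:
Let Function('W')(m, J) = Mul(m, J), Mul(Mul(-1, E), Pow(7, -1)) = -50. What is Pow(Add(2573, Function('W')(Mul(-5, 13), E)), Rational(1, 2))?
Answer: Mul(I, Pow(20177, Rational(1, 2))) ≈ Mul(142.05, I)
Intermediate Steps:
E = 350 (E = Mul(-7, -50) = 350)
Function('W')(m, J) = Mul(J, m)
Pow(Add(2573, Function('W')(Mul(-5, 13), E)), Rational(1, 2)) = Pow(Add(2573, Mul(350, Mul(-5, 13))), Rational(1, 2)) = Pow(Add(2573, Mul(350, -65)), Rational(1, 2)) = Pow(Add(2573, -22750), Rational(1, 2)) = Pow(-20177, Rational(1, 2)) = Mul(I, Pow(20177, Rational(1, 2)))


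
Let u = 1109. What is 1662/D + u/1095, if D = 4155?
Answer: 1547/1095 ≈ 1.4128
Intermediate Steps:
1662/D + u/1095 = 1662/4155 + 1109/1095 = 1662*(1/4155) + 1109*(1/1095) = ⅖ + 1109/1095 = 1547/1095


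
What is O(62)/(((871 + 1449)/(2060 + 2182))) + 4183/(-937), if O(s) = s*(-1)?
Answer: -64034827/543460 ≈ -117.83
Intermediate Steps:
O(s) = -s
O(62)/(((871 + 1449)/(2060 + 2182))) + 4183/(-937) = (-1*62)/(((871 + 1449)/(2060 + 2182))) + 4183/(-937) = -62/(2320/4242) + 4183*(-1/937) = -62/(2320*(1/4242)) - 4183/937 = -62/1160/2121 - 4183/937 = -62*2121/1160 - 4183/937 = -65751/580 - 4183/937 = -64034827/543460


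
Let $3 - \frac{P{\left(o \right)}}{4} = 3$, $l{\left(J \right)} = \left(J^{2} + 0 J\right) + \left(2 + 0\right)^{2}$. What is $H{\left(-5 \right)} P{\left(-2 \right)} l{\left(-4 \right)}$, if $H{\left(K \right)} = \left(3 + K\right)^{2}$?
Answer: $0$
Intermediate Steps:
$l{\left(J \right)} = 4 + J^{2}$ ($l{\left(J \right)} = \left(J^{2} + 0\right) + 2^{2} = J^{2} + 4 = 4 + J^{2}$)
$P{\left(o \right)} = 0$ ($P{\left(o \right)} = 12 - 12 = 0$)
$H{\left(-5 \right)} P{\left(-2 \right)} l{\left(-4 \right)} = \left(3 - 5\right)^{2} \cdot 0 \left(4 + \left(-4\right)^{2}\right) = \left(-2\right)^{2} \cdot 0 \left(4 + 16\right) = 4 \cdot 0 \cdot 20 = 0 \cdot 20 = 0$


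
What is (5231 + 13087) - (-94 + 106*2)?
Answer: 18200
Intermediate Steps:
(5231 + 13087) - (-94 + 106*2) = 18318 - (-94 + 212) = 18318 - 1*118 = 18318 - 118 = 18200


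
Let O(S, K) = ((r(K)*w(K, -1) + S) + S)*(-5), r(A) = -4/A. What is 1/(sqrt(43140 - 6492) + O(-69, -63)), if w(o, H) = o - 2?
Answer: 1410255/929448494 - 11907*sqrt(1018)/929448494 ≈ 0.0011086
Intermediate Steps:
w(o, H) = -2 + o
O(S, K) = -10*S + 20*(-2 + K)/K (O(S, K) = (((-4/K)*(-2 + K) + S) + S)*(-5) = ((-4*(-2 + K)/K + S) + S)*(-5) = ((S - 4*(-2 + K)/K) + S)*(-5) = (2*S - 4*(-2 + K)/K)*(-5) = -10*S + 20*(-2 + K)/K)
1/(sqrt(43140 - 6492) + O(-69, -63)) = 1/(sqrt(43140 - 6492) + (20 - 40/(-63) - 10*(-69))) = 1/(sqrt(36648) + (20 - 40*(-1/63) + 690)) = 1/(6*sqrt(1018) + (20 + 40/63 + 690)) = 1/(6*sqrt(1018) + 44770/63) = 1/(44770/63 + 6*sqrt(1018))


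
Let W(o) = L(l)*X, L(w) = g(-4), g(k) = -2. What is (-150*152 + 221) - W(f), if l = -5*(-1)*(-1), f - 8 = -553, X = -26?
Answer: -22631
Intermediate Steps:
f = -545 (f = 8 - 553 = -545)
l = -5 (l = 5*(-1) = -5)
L(w) = -2
W(o) = 52 (W(o) = -2*(-26) = 52)
(-150*152 + 221) - W(f) = (-150*152 + 221) - 1*52 = (-22800 + 221) - 52 = -22579 - 52 = -22631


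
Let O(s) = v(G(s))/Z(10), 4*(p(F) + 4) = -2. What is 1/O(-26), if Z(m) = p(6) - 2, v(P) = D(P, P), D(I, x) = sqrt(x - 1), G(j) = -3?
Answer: 13*I/4 ≈ 3.25*I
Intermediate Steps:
D(I, x) = sqrt(-1 + x)
v(P) = sqrt(-1 + P)
p(F) = -9/2 (p(F) = -4 + (1/4)*(-2) = -4 - 1/2 = -9/2)
Z(m) = -13/2 (Z(m) = -9/2 - 2 = -13/2)
O(s) = -4*I/13 (O(s) = sqrt(-1 - 3)/(-13/2) = sqrt(-4)*(-2/13) = (2*I)*(-2/13) = -4*I/13)
1/O(-26) = 1/(-4*I/13) = 13*I/4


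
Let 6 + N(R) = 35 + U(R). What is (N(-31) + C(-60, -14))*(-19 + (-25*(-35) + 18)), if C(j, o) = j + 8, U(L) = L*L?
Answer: 819812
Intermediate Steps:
U(L) = L²
C(j, o) = 8 + j
N(R) = 29 + R² (N(R) = -6 + (35 + R²) = 29 + R²)
(N(-31) + C(-60, -14))*(-19 + (-25*(-35) + 18)) = ((29 + (-31)²) + (8 - 60))*(-19 + (-25*(-35) + 18)) = ((29 + 961) - 52)*(-19 + (875 + 18)) = (990 - 52)*(-19 + 893) = 938*874 = 819812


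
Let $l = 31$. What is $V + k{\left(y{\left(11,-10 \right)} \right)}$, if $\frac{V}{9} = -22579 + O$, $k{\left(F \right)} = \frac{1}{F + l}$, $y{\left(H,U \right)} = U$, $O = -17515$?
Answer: $- \frac{7577765}{21} \approx -3.6085 \cdot 10^{5}$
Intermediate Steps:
$k{\left(F \right)} = \frac{1}{31 + F}$ ($k{\left(F \right)} = \frac{1}{F + 31} = \frac{1}{31 + F}$)
$V = -360846$ ($V = 9 \left(-22579 - 17515\right) = 9 \left(-40094\right) = -360846$)
$V + k{\left(y{\left(11,-10 \right)} \right)} = -360846 + \frac{1}{31 - 10} = -360846 + \frac{1}{21} = - \frac{7577765}{21}$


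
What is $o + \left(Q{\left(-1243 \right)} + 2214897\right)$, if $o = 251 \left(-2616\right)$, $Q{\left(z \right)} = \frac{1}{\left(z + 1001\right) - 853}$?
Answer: $\frac{1706317694}{1095} \approx 1.5583 \cdot 10^{6}$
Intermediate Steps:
$Q{\left(z \right)} = \frac{1}{148 + z}$ ($Q{\left(z \right)} = \frac{1}{\left(1001 + z\right) - 853} = \frac{1}{148 + z}$)
$o = -656616$
$o + \left(Q{\left(-1243 \right)} + 2214897\right) = -656616 + \left(\frac{1}{148 - 1243} + 2214897\right) = -656616 + \left(\frac{1}{-1095} + 2214897\right) = -656616 + \left(- \frac{1}{1095} + 2214897\right) = -656616 + \frac{2425312214}{1095} = \frac{1706317694}{1095}$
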